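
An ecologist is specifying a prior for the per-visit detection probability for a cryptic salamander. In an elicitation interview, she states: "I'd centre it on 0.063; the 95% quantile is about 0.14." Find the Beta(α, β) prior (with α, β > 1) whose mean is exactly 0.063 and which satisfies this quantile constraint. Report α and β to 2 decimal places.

With mean 0.063 fixed, write α = 0.063s, β = 0.937s where s = α+β.
Need P(θ < 0.14) = 0.95 under Beta(0.063s, 0.937s). Normal approximation: (q−m)/√(m(1−m)/s) ≈ z_{0.95} = 1.64, so s ≈ 0.063·0.937·(1.64)²/(0.14−0.063)² = 26.9.
At s = 26.9: P(θ<0.14) ≈ 0.930. Adjusting to match 0.95 gives s ≈ 35.81.
So α = 0.063·35.81 ≈ 2.26, β = 0.937·35.81 ≈ 33.56.

α ≈ 2.26, β ≈ 33.56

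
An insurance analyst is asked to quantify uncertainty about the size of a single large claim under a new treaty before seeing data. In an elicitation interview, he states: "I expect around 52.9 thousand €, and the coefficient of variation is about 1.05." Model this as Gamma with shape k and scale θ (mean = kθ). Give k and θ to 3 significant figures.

For Gamma(k, scale θ): mean = kθ, variance = kθ², so CV = 1/√k.
CV = 1.05, hence k = 1/CV² = 0.907.
Then θ = mean/k = 52.9/0.907 = 58.3.

k ≈ 0.907, θ ≈ 58.3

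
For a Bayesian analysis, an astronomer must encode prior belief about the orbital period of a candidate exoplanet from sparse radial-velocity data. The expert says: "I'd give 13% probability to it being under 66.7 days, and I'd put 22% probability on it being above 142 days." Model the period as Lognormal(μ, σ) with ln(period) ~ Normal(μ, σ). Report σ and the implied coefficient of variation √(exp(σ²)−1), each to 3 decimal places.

σ ≈ 0.398, CV ≈ 0.414

If T ~ Lognormal(μ,σ) then ln T ~ Normal(μ,σ), so the p-quantile of ln T is μ + z_p·σ.
ln(66.7) = 4.2 and ln(142) = 4.956; z_{0.13} = -1.126, z_{0.78} = 0.7722.
σ = (4.956 − 4.2)/(0.7722 − (-1.126)) = 0.398.
μ = 4.2 − (-1.126)·0.398 = 4.649.
CV = √(exp(σ²)−1) = √(exp(0.1584)−1) = 0.414.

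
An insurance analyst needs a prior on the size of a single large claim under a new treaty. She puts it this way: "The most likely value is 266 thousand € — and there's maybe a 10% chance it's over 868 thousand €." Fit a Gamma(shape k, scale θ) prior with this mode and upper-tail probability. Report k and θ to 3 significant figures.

Gamma(k,θ) with k>1 has mode (k−1)θ, so θ = 266/(k−1).
Need P(X < 868) = 0.9 with θ tied to k this way. Start at k = 2, θ = 266: P(X<868) ≈ 0.837.
Too low — raise k to concentrate. Iterating converges to k ≈ 2.35.
Then θ = 266/(2.35−1) ≈ 197.

k ≈ 2.35, θ ≈ 197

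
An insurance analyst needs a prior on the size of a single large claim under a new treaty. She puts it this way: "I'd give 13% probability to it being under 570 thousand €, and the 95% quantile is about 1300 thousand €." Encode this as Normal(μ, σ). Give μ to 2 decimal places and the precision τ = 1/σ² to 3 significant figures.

μ = 866.71, τ = 1.44e-05

The p-quantile of Normal(μ,σ) is μ + z_p·σ, with z_{0.13} = -1.126 and z_{0.95} = 1.645.
Eliminate σ: μ = (z₂·x₁ − z₁·x₂)/(z₂ − z₁) = (1.645·570 − (-1.126)·1300)/2.771 = 866.71.
Then σ = (x₂ − x₁)/(z₂ − z₁) = (1300 − 570)/2.771 = 263.42.
Precision τ = 1/σ² = 1/263.4² = 1.44e-05.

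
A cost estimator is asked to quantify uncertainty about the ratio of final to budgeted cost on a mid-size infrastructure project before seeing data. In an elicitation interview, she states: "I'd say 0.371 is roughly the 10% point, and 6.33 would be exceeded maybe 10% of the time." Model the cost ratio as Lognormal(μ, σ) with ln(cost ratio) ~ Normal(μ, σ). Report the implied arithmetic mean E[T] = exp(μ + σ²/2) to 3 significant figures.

E[T] ≈ 2.83

If T ~ Lognormal(μ,σ) then ln T ~ Normal(μ,σ), so the p-quantile of ln T is μ + z_p·σ.
ln(0.371) = -0.9916 and ln(6.33) = 1.845; z_{0.1} = -1.282, z_{0.9} = 1.282.
σ = (1.845 − -0.9916)/(1.282 − (-1.282)) = 1.107.
μ = -0.9916 − (-1.282)·1.107 = 0.427.
E[T] = exp(μ + σ²/2) = exp(0.427 + 0.6125) = 2.83.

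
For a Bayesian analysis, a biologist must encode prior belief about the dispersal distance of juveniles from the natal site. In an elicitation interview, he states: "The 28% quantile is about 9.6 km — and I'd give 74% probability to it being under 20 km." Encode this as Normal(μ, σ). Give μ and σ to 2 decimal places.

μ = 14.54, σ = 8.48

The p-quantile of Normal(μ,σ) is μ + z_p·σ, with z_{0.28} = -0.5828 and z_{0.74} = 0.6433.
Eliminate σ: μ = (z₂·x₁ − z₁·x₂)/(z₂ − z₁) = (0.6433·9.6 − (-0.5828)·20)/1.226 = 14.54.
Then σ = (x₂ − x₁)/(z₂ − z₁) = (20 − 9.6)/1.226 = 8.48.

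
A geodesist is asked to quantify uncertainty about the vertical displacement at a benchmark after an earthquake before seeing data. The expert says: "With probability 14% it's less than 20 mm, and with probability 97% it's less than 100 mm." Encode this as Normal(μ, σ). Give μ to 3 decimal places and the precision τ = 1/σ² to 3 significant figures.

The p-quantile of Normal(μ,σ) is μ + z_p·σ, with z_{0.14} = -1.08 and z_{0.97} = 1.881.
Eliminate σ: μ = (z₂·x₁ − z₁·x₂)/(z₂ − z₁) = (1.881·20 − (-1.08)·100)/2.961 = 49.187.
Then σ = (x₂ − x₁)/(z₂ − z₁) = (100 − 20)/2.961 = 27.017.
Precision τ = 1/σ² = 1/27.02² = 0.00137.

μ = 49.187, τ = 0.00137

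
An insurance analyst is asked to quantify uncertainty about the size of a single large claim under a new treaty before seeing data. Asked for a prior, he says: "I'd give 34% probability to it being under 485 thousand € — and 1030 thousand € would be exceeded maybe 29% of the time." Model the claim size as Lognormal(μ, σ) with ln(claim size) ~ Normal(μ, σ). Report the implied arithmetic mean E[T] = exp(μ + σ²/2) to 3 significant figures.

E[T] ≈ 907 thousand €

If T ~ Lognormal(μ,σ) then ln T ~ Normal(μ,σ), so the p-quantile of ln T is μ + z_p·σ.
ln(485) = 6.184 and ln(1030) = 6.937; z_{0.34} = -0.4125, z_{0.71} = 0.5534.
σ = (6.937 − 6.184)/(0.5534 − (-0.4125)) = 0.780.
μ = 6.184 − (-0.4125)·0.780 = 6.506.
E[T] = exp(μ + σ²/2) = exp(6.506 + 0.3040) = 907 thousand €.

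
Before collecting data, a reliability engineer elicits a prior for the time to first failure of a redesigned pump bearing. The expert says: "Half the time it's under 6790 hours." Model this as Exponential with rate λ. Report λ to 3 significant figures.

λ ≈ 0.000102

Exponential median = ln 2 / λ, so λ = ln 2 / 6790.0 = 0.000102.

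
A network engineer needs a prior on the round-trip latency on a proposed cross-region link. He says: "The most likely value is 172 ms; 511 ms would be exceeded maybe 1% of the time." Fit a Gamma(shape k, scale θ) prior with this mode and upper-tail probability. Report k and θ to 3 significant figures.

Gamma(k,θ) with k>1 has mode (k−1)θ, so θ = 172/(k−1).
Need P(X < 511) = 0.99 with θ tied to k this way. Start at k = 2, θ = 172: P(X<511) ≈ 0.796.
Too low — raise k to concentrate. Iterating converges to k ≈ 4.81.
Then θ = 172/(4.81−1) ≈ 45.2.

k ≈ 4.81, θ ≈ 45.2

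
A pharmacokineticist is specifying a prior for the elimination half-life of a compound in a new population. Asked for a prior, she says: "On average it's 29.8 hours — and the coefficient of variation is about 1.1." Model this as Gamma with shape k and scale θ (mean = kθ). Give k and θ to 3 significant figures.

For Gamma(k, scale θ): mean = kθ, variance = kθ², so CV = 1/√k.
CV = 1.1, hence k = 1/CV² = 0.826.
Then θ = mean/k = 29.8/0.826 = 36.1.

k ≈ 0.826, θ ≈ 36.1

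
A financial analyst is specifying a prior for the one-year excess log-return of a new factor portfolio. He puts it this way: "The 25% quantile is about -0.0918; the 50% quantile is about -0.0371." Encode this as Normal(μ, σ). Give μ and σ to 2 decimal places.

For Normal(μ,σ), the p-quantile is μ + z_p·σ. Here z_{0.25} = -0.6745, z_{0.5} = 0.
So -0.0918 = μ − 0.6745σ and -0.0371 = μ + 0σ.
Subtracting: σ = (-0.0371 − -0.0918)/(0 − (-0.6745)) = 0.08.
Then μ = -0.0918 − (-0.6745)·0.08 = -0.04.

μ = -0.04, σ = 0.08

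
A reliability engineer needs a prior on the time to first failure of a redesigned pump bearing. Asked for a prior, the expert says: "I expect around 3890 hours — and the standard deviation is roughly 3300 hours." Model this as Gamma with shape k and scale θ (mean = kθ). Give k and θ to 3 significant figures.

k ≈ 1.39, θ ≈ 2800

For Gamma(k, scale θ): mean = kθ, variance = kθ², so CV = 1/√k.
CV = SD/mean = 3300/3890 = 0.8483, hence k = 1/CV² = 1.39.
Then θ = mean/k = 3890/1.39 = 2800.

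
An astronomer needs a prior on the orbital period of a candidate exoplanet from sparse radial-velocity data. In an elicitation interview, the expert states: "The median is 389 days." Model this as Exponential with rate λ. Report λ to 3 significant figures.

Exponential median = ln 2 / λ, so λ = ln 2 / 389.0 = 0.00178.

λ ≈ 0.00178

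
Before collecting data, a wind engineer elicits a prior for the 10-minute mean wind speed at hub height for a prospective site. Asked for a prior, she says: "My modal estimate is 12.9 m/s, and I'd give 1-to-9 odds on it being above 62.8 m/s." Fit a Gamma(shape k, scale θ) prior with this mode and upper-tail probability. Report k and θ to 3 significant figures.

Gamma(k,θ) with k>1 has mode (k−1)θ, so θ = 12.9/(k−1).
Need P(X < 62.8) = 0.9 with θ tied to k this way. Start at k = 2, θ = 12.9: P(X<62.8) ≈ 0.955.
Too high — lower k to spread out. Iterating converges to k ≈ 1.71.
Then θ = 12.9/(1.71−1) ≈ 18.2.

k ≈ 1.71, θ ≈ 18.2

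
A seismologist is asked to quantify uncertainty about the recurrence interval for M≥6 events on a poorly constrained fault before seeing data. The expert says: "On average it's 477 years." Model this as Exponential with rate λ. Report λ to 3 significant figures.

λ ≈ 0.0021

Exponential mean = 1/λ, so λ = 1/477.0 = 0.0021.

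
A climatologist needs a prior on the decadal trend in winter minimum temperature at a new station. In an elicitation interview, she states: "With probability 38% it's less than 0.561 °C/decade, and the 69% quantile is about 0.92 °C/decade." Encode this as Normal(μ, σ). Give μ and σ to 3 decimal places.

For Normal(μ,σ), the p-quantile is μ + z_p·σ. Here z_{0.38} = -0.3055, z_{0.69} = 0.4959.
So 0.561 = μ − 0.3055σ and 0.92 = μ + 0.4959σ.
Subtracting: σ = (0.92 − 0.561)/(0.4959 − (-0.3055)) = 0.448.
Then μ = 0.561 − (-0.3055)·0.448 = 0.698.

μ = 0.698, σ = 0.448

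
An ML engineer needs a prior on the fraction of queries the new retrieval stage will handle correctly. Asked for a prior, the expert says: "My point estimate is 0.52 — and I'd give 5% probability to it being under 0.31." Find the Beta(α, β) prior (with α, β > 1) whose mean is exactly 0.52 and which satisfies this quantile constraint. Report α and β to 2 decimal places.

With mean 0.52 fixed, write α = 0.52s, β = 0.48s where s = α+β.
Need P(θ < 0.31) = 0.05 under Beta(0.52s, 0.48s). Normal approximation: (q−m)/√(m(1−m)/s) ≈ z_{0.05} = -1.64, so s ≈ 0.52·0.48·(-1.64)²/(0.31−0.52)² = 15.3.
At s = 15.3: P(θ<0.31) ≈ 0.046. Adjusting to match 0.05 gives s ≈ 14.64.
So α = 0.52·14.64 ≈ 7.61, β = 0.48·14.64 ≈ 7.03.

α ≈ 7.61, β ≈ 7.03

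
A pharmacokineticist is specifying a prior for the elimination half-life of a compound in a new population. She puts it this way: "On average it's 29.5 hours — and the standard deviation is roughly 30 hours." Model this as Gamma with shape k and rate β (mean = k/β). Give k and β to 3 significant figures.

k ≈ 0.967, β ≈ 0.0328

For Gamma(k, rate β): mean = k/β, variance = k/β², so CV = 1/√k.
CV = SD/mean = 30/29.5 = 1.017, hence k = 1/CV² = 0.967.
Then β = k/mean = 0.967/29.5 = 0.0328.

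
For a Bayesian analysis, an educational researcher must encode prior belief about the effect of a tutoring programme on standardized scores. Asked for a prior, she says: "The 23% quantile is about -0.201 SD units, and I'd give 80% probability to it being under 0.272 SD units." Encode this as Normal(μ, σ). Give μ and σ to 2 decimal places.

μ = 0.02, σ = 0.30

For Normal(μ,σ), the p-quantile is μ + z_p·σ. Here z_{0.23} = -0.7388, z_{0.8} = 0.8416.
So -0.201 = μ − 0.7388σ and 0.272 = μ + 0.8416σ.
Subtracting: σ = (0.272 − -0.201)/(0.8416 − (-0.7388)) = 0.30.
Then μ = -0.201 − (-0.7388)·0.30 = 0.02.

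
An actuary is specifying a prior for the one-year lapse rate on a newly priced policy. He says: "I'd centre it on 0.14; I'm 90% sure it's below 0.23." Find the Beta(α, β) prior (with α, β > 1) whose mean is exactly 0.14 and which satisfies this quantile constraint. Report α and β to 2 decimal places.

With mean 0.14 fixed, write α = 0.14s, β = 0.86s where s = α+β.
Need P(θ < 0.23) = 0.9 under Beta(0.14s, 0.86s). Normal approximation: (q−m)/√(m(1−m)/s) ≈ z_{0.9} = 1.28, so s ≈ 0.14·0.86·(1.28)²/(0.23−0.14)² = 24.4.
At s = 24.4: P(θ<0.23) ≈ 0.893. Adjusting to match 0.9 gives s ≈ 26.41.
So α = 0.14·26.41 ≈ 3.70, β = 0.86·26.41 ≈ 22.71.

α ≈ 3.70, β ≈ 22.71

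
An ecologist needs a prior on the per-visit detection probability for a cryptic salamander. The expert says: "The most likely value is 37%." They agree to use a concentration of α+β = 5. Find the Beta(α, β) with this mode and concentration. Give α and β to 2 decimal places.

For α,β > 1 the Beta mode is (α−1)/(α+β−2). With α+β = 5, the mode is (α−1)/3.
Set (α−1)/3 = 0.37 → α = 1 + 0.37·3 = 2.11.
β = 5 − α = 2.89.

α = 2.11, β = 2.89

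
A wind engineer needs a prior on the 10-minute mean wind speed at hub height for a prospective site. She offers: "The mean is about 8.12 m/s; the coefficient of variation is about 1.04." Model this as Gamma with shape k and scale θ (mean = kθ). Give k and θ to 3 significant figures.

k ≈ 0.925, θ ≈ 8.78

For Gamma(k, scale θ): mean = kθ, variance = kθ², so CV = 1/√k.
CV = 1.04, hence k = 1/CV² = 0.925.
Then θ = mean/k = 8.12/0.925 = 8.78.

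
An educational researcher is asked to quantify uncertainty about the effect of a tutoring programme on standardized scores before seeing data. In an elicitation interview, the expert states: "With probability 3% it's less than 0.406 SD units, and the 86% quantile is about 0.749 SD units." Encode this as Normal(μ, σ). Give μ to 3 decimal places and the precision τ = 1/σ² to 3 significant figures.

The p-quantile of Normal(μ,σ) is μ + z_p·σ, with z_{0.03} = -1.881 and z_{0.86} = 1.08.
Eliminate σ: μ = (z₂·x₁ − z₁·x₂)/(z₂ − z₁) = (1.08·0.406 − (-1.881)·0.749)/2.961 = 0.624.
Then σ = (x₂ − x₁)/(z₂ − z₁) = (0.749 − 0.406)/2.961 = 0.116.
Precision τ = 1/σ² = 1/0.1158² = 74.5.

μ = 0.624, τ = 74.5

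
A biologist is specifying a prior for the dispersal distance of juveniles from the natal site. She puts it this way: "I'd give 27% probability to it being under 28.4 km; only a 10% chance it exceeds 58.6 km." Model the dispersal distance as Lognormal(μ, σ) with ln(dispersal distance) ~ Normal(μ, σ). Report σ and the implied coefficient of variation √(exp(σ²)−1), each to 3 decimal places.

If T ~ Lognormal(μ,σ) then ln T ~ Normal(μ,σ), so the p-quantile of ln T is μ + z_p·σ.
ln(28.4) = 3.346 and ln(58.6) = 4.071; z_{0.27} = -0.6128, z_{0.9} = 1.282.
σ = (4.071 − 3.346)/(1.282 − (-0.6128)) = 0.382.
μ = 3.346 − (-0.6128)·0.382 = 3.581.
CV = √(exp(σ²)−1) = √(exp(0.1462)−1) = 0.397.

σ ≈ 0.382, CV ≈ 0.397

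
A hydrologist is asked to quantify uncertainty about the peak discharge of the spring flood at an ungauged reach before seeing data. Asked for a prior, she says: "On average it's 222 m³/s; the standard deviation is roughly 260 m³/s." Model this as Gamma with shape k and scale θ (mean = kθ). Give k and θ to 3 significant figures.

k ≈ 0.729, θ ≈ 305

For Gamma(k, scale θ): mean = kθ, variance = kθ², so CV = 1/√k.
CV = SD/mean = 260/222 = 1.171, hence k = 1/CV² = 0.729.
Then θ = mean/k = 222/0.729 = 305.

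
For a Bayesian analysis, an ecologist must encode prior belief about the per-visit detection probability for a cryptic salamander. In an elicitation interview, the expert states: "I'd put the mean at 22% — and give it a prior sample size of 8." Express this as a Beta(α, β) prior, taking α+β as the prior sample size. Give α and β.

Under the effective-sample-size interpretation, Beta(α, β) has prior mean α/(α+β) and prior sample size α+β.
So α+β = 8 and α/(α+β) = 0.22, giving α = 0.22·8 = 1.76 and β = 8 − 1.76 = 6.24.

α = 1.76, β = 6.24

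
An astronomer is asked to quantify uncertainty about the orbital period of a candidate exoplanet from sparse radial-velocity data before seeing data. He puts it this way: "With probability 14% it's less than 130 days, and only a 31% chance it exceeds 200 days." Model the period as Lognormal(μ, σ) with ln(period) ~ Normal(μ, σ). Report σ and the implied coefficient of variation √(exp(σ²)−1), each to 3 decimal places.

σ ≈ 0.273, CV ≈ 0.278

If T ~ Lognormal(μ,σ) then ln T ~ Normal(μ,σ), so the p-quantile of ln T is μ + z_p·σ.
ln(130) = 4.868 and ln(200) = 5.298; z_{0.14} = -1.08, z_{0.69} = 0.4959.
σ = (5.298 − 4.868)/(0.4959 − (-1.08)) = 0.273.
μ = 4.868 − (-1.08)·0.273 = 5.163.
CV = √(exp(σ²)−1) = √(exp(0.0747)−1) = 0.278.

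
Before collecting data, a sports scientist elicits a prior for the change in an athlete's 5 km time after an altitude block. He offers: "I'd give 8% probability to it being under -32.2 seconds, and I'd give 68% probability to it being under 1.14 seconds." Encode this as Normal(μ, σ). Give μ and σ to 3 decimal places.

For Normal(μ,σ), the p-quantile is μ + z_p·σ. Here z_{0.08} = -1.405, z_{0.68} = 0.4677.
So -32.2 = μ − 1.405σ and 1.14 = μ + 0.4677σ.
Subtracting: σ = (1.14 − -32.2)/(0.4677 − (-1.405)) = 17.803.
Then μ = -32.2 − (-1.405)·17.803 = -7.186.

μ = -7.186, σ = 17.803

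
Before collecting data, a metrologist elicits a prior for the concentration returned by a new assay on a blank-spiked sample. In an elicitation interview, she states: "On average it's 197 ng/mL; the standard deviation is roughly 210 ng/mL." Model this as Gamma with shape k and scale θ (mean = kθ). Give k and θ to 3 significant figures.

k ≈ 0.88, θ ≈ 224

For Gamma(k, scale θ): mean = kθ, variance = kθ², so CV = 1/√k.
CV = SD/mean = 210/197 = 1.066, hence k = 1/CV² = 0.88.
Then θ = mean/k = 197/0.88 = 224.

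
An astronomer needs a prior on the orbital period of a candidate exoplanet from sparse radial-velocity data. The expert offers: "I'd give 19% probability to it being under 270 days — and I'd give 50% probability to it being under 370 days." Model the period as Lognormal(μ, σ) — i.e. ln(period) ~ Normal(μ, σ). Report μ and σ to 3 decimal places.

If T ~ Lognormal(μ,σ) then ln T ~ Normal(μ,σ), so the p-quantile of ln T is μ + z_p·σ.
ln(270) = 5.598 and ln(370) = 5.914; z_{0.19} = -0.8779, z_{0.5} = 0.
σ = (5.914 − 5.598)/(0 − (-0.8779)) = 0.359.
μ = 5.598 − (-0.8779)·0.359 = 5.914.

μ ≈ 5.914, σ ≈ 0.359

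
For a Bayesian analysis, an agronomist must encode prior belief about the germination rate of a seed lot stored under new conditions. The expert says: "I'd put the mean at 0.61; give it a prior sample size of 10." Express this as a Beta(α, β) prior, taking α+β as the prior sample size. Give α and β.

Under the effective-sample-size interpretation, Beta(α, β) has prior mean α/(α+β) and prior sample size α+β.
So α+β = 10 and α/(α+β) = 0.61, giving α = 0.61·10 = 6.1 and β = 10 − 6.1 = 3.9.

α = 6.1, β = 3.9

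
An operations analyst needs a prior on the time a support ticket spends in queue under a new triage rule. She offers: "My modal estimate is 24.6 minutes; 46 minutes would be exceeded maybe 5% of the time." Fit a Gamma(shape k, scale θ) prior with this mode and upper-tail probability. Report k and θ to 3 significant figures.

k ≈ 8.1, θ ≈ 3.46

Gamma(k,θ) with k>1 has mode (k−1)θ, so θ = 24.6/(k−1).
Need P(X < 46) = 0.95 with θ tied to k this way. Start at k = 2, θ = 24.6: P(X<46) ≈ 0.558.
Too low — raise k to concentrate. Iterating converges to k ≈ 8.1.
Then θ = 24.6/(8.1−1) ≈ 3.46.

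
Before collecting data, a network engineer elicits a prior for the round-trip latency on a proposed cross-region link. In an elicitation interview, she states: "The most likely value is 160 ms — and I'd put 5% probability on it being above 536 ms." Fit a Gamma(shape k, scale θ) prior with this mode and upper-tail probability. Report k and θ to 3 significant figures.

k ≈ 2.78, θ ≈ 89.9

Gamma(k,θ) with k>1 has mode (k−1)θ, so θ = 160/(k−1).
Need P(X < 536) = 0.95 with θ tied to k this way. Start at k = 2, θ = 160: P(X<536) ≈ 0.847.
Too low — raise k to concentrate. Iterating converges to k ≈ 2.78.
Then θ = 160/(2.78−1) ≈ 89.9.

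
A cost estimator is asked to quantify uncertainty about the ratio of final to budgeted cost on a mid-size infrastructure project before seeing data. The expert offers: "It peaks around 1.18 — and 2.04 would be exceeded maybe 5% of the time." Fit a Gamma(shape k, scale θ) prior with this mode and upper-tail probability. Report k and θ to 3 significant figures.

Gamma(k,θ) with k>1 has mode (k−1)θ, so θ = 1.18/(k−1).
Need P(X < 2.04) = 0.95 with θ tied to k this way. Start at k = 2, θ = 1.18: P(X<2.04) ≈ 0.516.
Too low — raise k to concentrate. Iterating converges to k ≈ 10.3.
Then θ = 1.18/(10.3−1) ≈ 0.127.

k ≈ 10.3, θ ≈ 0.127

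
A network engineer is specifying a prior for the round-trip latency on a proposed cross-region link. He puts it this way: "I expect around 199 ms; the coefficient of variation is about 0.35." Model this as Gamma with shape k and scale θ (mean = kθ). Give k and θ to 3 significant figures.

k ≈ 8.16, θ ≈ 24.4

For Gamma(k, scale θ): mean = kθ, variance = kθ², so CV = 1/√k.
CV = 0.35, hence k = 1/CV² = 8.16.
Then θ = mean/k = 199/8.16 = 24.4.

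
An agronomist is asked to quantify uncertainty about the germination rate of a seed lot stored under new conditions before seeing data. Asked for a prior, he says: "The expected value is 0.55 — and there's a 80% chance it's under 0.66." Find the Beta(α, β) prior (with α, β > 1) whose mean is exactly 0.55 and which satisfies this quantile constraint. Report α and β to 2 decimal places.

With mean 0.55 fixed, write α = 0.55s, β = 0.45s where s = α+β.
Need P(θ < 0.66) = 0.8 under Beta(0.55s, 0.45s). Normal approximation: (q−m)/√(m(1−m)/s) ≈ z_{0.8} = 0.842, so s ≈ 0.55·0.45·(0.842)²/(0.66−0.55)² = 14.5.
At s = 14.5: P(θ<0.66) ≈ 0.798. Adjusting to match 0.8 gives s ≈ 14.76.
So α = 0.55·14.76 ≈ 8.12, β = 0.45·14.76 ≈ 6.64.

α ≈ 8.12, β ≈ 6.64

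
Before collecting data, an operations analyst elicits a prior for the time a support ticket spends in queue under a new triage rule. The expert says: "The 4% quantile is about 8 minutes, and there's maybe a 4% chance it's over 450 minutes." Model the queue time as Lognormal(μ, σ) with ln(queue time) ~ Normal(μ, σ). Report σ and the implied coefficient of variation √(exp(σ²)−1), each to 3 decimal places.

If T ~ Lognormal(μ,σ) then ln T ~ Normal(μ,σ), so the p-quantile of ln T is μ + z_p·σ.
ln(8) = 2.079 and ln(450) = 6.109; z_{0.04} = -1.751, z_{0.96} = 1.751.
σ = (6.109 − 2.079)/(1.751 − (-1.751)) = 1.151.
μ = 2.079 − (-1.751)·1.151 = 4.094.
CV = √(exp(σ²)−1) = √(exp(1.3246)−1) = 1.662.

σ ≈ 1.151, CV ≈ 1.662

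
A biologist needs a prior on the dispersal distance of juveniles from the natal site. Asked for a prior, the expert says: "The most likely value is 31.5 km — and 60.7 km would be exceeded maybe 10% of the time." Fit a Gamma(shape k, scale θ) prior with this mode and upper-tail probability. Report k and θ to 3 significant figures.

k ≈ 5.45, θ ≈ 7.08

Gamma(k,θ) with k>1 has mode (k−1)θ, so θ = 31.5/(k−1).
Need P(X < 60.7) = 0.9 with θ tied to k this way. Start at k = 2, θ = 31.5: P(X<60.7) ≈ 0.574.
Too low — raise k to concentrate. Iterating converges to k ≈ 5.45.
Then θ = 31.5/(5.45−1) ≈ 7.08.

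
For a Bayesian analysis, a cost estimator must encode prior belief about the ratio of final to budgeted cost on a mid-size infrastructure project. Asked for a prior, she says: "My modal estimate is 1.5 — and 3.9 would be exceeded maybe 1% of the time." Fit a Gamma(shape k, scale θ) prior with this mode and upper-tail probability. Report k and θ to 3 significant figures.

k ≈ 6.1, θ ≈ 0.294

Gamma(k,θ) with k>1 has mode (k−1)θ, so θ = 1.5/(k−1).
Need P(X < 3.9) = 0.99 with θ tied to k this way. Start at k = 2, θ = 1.5: P(X<3.9) ≈ 0.733.
Too low — raise k to concentrate. Iterating converges to k ≈ 6.1.
Then θ = 1.5/(6.1−1) ≈ 0.294.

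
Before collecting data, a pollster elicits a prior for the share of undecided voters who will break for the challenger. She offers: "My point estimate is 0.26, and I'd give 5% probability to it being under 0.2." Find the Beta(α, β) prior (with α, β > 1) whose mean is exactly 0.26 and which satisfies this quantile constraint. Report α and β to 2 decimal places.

With mean 0.26 fixed, write α = 0.26s, β = 0.74s where s = α+β.
Need P(θ < 0.2) = 0.05 under Beta(0.26s, 0.74s). Normal approximation: (q−m)/√(m(1−m)/s) ≈ z_{0.05} = -1.64, so s ≈ 0.26·0.74·(-1.64)²/(0.2−0.26)² = 144.6.
At s = 144.6: P(θ<0.2) ≈ 0.044. Adjusting to match 0.05 gives s ≈ 134.09.
So α = 0.26·134.09 ≈ 34.86, β = 0.74·134.09 ≈ 99.22.

α ≈ 34.86, β ≈ 99.22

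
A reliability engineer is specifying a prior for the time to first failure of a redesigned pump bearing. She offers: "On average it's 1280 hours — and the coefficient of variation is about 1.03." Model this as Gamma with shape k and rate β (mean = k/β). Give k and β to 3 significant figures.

For Gamma(k, rate β): mean = k/β, variance = k/β², so CV = 1/√k.
CV = 1.03, hence k = 1/CV² = 0.943.
Then β = k/mean = 0.943/1280 = 0.000736.

k ≈ 0.943, β ≈ 0.000736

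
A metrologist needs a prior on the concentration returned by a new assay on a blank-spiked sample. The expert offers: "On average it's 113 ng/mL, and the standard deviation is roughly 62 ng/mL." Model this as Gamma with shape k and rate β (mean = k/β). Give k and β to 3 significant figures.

For Gamma(k, rate β): mean = k/β, variance = k/β², so CV = 1/√k.
CV = SD/mean = 62/113 = 0.5487, hence k = 1/CV² = 3.32.
Then β = k/mean = 3.32/113 = 0.0294.

k ≈ 3.32, β ≈ 0.0294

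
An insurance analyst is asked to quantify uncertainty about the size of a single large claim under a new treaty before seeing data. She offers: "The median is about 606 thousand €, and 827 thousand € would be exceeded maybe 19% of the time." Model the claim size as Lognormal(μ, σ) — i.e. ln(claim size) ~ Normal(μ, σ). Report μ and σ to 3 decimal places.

μ ≈ 6.407, σ ≈ 0.354

If T ~ Lognormal(μ,σ) then ln T ~ Normal(μ,σ), so the p-quantile of ln T is μ + z_p·σ.
ln(606) = 6.407 and ln(827) = 6.718; z_{0.5} = 0, z_{0.81} = 0.8779.
σ = (6.718 − 6.407)/(0.8779 − (0)) = 0.354.
μ = 6.407 − (0)·0.354 = 6.407.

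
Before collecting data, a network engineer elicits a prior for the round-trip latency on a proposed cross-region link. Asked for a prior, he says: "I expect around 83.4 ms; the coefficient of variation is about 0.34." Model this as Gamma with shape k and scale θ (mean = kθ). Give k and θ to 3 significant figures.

For Gamma(k, scale θ): mean = kθ, variance = kθ², so CV = 1/√k.
CV = 0.34, hence k = 1/CV² = 8.65.
Then θ = mean/k = 83.4/8.65 = 9.64.

k ≈ 8.65, θ ≈ 9.64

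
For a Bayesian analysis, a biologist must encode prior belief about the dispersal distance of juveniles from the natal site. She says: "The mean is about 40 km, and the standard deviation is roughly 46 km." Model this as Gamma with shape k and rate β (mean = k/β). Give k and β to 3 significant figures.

For Gamma(k, rate β): mean = k/β, variance = k/β², so CV = 1/√k.
CV = SD/mean = 46/40 = 1.15, hence k = 1/CV² = 0.756.
Then β = k/mean = 0.756/40 = 0.0189.

k ≈ 0.756, β ≈ 0.0189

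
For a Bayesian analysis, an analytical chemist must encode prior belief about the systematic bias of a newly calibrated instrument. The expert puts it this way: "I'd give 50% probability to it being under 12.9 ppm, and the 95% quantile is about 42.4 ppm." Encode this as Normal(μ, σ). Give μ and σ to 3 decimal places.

The p-quantile of Normal(μ,σ) is μ + z_p·σ, with z_{0.5} = 0 and z_{0.95} = 1.645.
Eliminate σ: μ = (z₂·x₁ − z₁·x₂)/(z₂ − z₁) = (1.645·12.9 − (0)·42.4)/1.645 = 12.900.
Then σ = (x₂ − x₁)/(z₂ − z₁) = (42.4 − 12.9)/1.645 = 17.935.

μ = 12.900, σ = 17.935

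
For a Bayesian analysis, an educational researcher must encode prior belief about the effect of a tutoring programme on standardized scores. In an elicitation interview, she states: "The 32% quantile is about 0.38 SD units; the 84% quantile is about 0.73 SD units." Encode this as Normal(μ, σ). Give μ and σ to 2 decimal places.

μ = 0.49, σ = 0.24

For Normal(μ,σ), the p-quantile is μ + z_p·σ. Here z_{0.32} = -0.4677, z_{0.84} = 0.9945.
So 0.38 = μ − 0.4677σ and 0.73 = μ + 0.9945σ.
Subtracting: σ = (0.73 − 0.38)/(0.9945 − (-0.4677)) = 0.24.
Then μ = 0.38 − (-0.4677)·0.24 = 0.49.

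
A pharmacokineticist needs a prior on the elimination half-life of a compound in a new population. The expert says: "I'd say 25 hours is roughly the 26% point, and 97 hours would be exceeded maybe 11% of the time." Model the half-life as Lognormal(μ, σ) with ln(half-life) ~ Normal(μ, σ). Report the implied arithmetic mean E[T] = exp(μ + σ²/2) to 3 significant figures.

E[T] ≈ 51.8 hours

If T ~ Lognormal(μ,σ) then ln T ~ Normal(μ,σ), so the p-quantile of ln T is μ + z_p·σ.
ln(25) = 3.219 and ln(97) = 4.575; z_{0.26} = -0.6433, z_{0.89} = 1.227.
σ = (4.575 − 3.219)/(1.227 − (-0.6433)) = 0.725.
μ = 3.219 − (-0.6433)·0.725 = 3.685.
E[T] = exp(μ + σ²/2) = exp(3.685 + 0.2629) = 51.8 hours.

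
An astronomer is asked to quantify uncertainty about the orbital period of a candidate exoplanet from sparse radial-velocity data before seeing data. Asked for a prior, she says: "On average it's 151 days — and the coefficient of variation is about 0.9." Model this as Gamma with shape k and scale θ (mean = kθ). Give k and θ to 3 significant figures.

For Gamma(k, scale θ): mean = kθ, variance = kθ², so CV = 1/√k.
CV = 0.9, hence k = 1/CV² = 1.23.
Then θ = mean/k = 151/1.23 = 122.

k ≈ 1.23, θ ≈ 122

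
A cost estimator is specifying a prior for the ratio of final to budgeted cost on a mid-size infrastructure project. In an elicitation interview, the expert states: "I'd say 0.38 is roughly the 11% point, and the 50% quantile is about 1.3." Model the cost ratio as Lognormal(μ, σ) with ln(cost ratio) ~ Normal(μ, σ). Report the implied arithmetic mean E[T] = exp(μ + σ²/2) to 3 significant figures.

If T ~ Lognormal(μ,σ) then ln T ~ Normal(μ,σ), so the p-quantile of ln T is μ + z_p·σ.
ln(0.38) = -0.9676 and ln(1.3) = 0.2624; z_{0.11} = -1.227, z_{0.5} = 0.
σ = (0.2624 − -0.9676)/(0 − (-1.227)) = 1.003.
μ = -0.9676 − (-1.227)·1.003 = 0.262.
E[T] = exp(μ + σ²/2) = exp(0.262 + 0.5028) = 2.15.

E[T] ≈ 2.15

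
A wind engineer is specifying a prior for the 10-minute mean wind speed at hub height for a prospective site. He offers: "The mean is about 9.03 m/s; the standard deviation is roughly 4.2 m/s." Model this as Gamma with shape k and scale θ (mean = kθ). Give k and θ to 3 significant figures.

k ≈ 4.62, θ ≈ 1.95

For Gamma(k, scale θ): mean = kθ, variance = kθ², so CV = 1/√k.
CV = SD/mean = 4.2/9.03 = 0.4651, hence k = 1/CV² = 4.62.
Then θ = mean/k = 9.03/4.62 = 1.95.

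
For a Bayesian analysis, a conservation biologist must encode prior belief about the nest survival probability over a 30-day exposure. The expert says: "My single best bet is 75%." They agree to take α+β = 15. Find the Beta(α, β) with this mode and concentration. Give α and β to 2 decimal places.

α = 10.75, β = 4.25

For α,β > 1 the Beta mode is (α−1)/(α+β−2). With α+β = 15, the mode is (α−1)/13.
Set (α−1)/13 = 0.75 → α = 1 + 0.75·13 = 10.75.
β = 15 − α = 4.25.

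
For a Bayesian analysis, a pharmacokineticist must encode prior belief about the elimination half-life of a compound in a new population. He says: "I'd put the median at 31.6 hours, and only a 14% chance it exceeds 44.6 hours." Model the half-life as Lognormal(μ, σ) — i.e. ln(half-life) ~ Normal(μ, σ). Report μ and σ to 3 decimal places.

μ ≈ 3.453, σ ≈ 0.319

If T ~ Lognormal(μ,σ) then ln T ~ Normal(μ,σ), so the p-quantile of ln T is μ + z_p·σ.
ln(31.6) = 3.453 and ln(44.6) = 3.798; z_{0.5} = 0, z_{0.86} = 1.08.
σ = (3.798 − 3.453)/(1.08 − (0)) = 0.319.
μ = 3.453 − (0)·0.319 = 3.453.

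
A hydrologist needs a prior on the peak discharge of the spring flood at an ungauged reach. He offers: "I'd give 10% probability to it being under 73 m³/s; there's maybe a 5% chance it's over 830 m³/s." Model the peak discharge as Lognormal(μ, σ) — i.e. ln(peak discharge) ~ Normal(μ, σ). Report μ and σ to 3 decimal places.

If T ~ Lognormal(μ,σ) then ln T ~ Normal(μ,σ), so the p-quantile of ln T is μ + z_p·σ.
ln(73) = 4.29 and ln(830) = 6.721; z_{0.1} = -1.282, z_{0.95} = 1.645.
σ = (6.721 − 4.29)/(1.645 − (-1.282)) = 0.831.
μ = 4.29 − (-1.282)·0.831 = 5.355.

μ ≈ 5.355, σ ≈ 0.831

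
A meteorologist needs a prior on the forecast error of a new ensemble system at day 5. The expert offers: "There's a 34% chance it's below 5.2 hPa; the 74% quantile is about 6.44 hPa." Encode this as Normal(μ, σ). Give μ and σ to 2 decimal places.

μ = 5.68, σ = 1.17

The p-quantile of Normal(μ,σ) is μ + z_p·σ, with z_{0.34} = -0.4125 and z_{0.74} = 0.6433.
Eliminate σ: μ = (z₂·x₁ − z₁·x₂)/(z₂ − z₁) = (0.6433·5.2 − (-0.4125)·6.44)/1.056 = 5.68.
Then σ = (x₂ − x₁)/(z₂ − z₁) = (6.44 − 5.2)/1.056 = 1.17.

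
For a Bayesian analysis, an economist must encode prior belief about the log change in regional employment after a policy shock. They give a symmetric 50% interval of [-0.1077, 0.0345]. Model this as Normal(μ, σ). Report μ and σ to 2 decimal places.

A symmetric 50% interval runs μ ± z·σ with z = 0.6745.
Half-width = 0.0711, so σ = 0.0711/0.6745 = 0.11.
μ is the interval midpoint, -0.04.

μ = -0.04, σ = 0.11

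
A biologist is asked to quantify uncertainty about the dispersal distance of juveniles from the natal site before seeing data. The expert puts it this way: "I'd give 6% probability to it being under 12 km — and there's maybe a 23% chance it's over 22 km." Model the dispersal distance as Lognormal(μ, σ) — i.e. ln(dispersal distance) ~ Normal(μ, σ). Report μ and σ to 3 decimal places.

μ ≈ 2.896, σ ≈ 0.264

If T ~ Lognormal(μ,σ) then ln T ~ Normal(μ,σ), so the p-quantile of ln T is μ + z_p·σ.
ln(12) = 2.485 and ln(22) = 3.091; z_{0.06} = -1.555, z_{0.77} = 0.7388.
σ = (3.091 − 2.485)/(0.7388 − (-1.555)) = 0.264.
μ = 2.485 − (-1.555)·0.264 = 2.896.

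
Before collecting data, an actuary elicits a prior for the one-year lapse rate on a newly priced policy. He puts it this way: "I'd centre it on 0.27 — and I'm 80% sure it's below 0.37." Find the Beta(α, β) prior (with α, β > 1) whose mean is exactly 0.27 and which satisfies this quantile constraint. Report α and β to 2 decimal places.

With mean 0.27 fixed, write α = 0.27s, β = 0.73s where s = α+β.
Need P(θ < 0.37) = 0.8 under Beta(0.27s, 0.73s). Normal approximation: (q−m)/√(m(1−m)/s) ≈ z_{0.8} = 0.842, so s ≈ 0.27·0.73·(0.842)²/(0.37−0.27)² = 14.0.
At s = 14.0: P(θ<0.37) ≈ 0.808. Adjusting to match 0.8 gives s ≈ 12.87.
So α = 0.27·12.87 ≈ 3.48, β = 0.73·12.87 ≈ 9.40.

α ≈ 3.48, β ≈ 9.40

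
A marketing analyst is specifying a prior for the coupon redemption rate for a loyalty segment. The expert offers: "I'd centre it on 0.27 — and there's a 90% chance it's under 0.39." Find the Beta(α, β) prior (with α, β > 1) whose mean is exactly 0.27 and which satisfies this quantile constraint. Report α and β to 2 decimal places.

With mean 0.27 fixed, write α = 0.27s, β = 0.73s where s = α+β.
Need P(θ < 0.39) = 0.9 under Beta(0.27s, 0.73s). Normal approximation: (q−m)/√(m(1−m)/s) ≈ z_{0.9} = 1.28, so s ≈ 0.27·0.73·(1.28)²/(0.39−0.27)² = 22.5.
At s = 22.5: P(θ<0.39) ≈ 0.895. Adjusting to match 0.9 gives s ≈ 23.57.
So α = 0.27·23.57 ≈ 6.36, β = 0.73·23.57 ≈ 17.20.

α ≈ 6.36, β ≈ 17.20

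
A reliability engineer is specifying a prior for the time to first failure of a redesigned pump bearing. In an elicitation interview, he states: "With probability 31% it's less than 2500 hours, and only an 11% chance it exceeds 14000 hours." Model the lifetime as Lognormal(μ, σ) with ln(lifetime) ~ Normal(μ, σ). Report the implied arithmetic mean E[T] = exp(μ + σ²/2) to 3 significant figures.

If T ~ Lognormal(μ,σ) then ln T ~ Normal(μ,σ), so the p-quantile of ln T is μ + z_p·σ.
ln(2500) = 7.824 and ln(14000) = 9.547; z_{0.31} = -0.4959, z_{0.89} = 1.227.
σ = (9.547 − 7.824)/(1.227 − (-0.4959)) = 1.000.
μ = 7.824 − (-0.4959)·1.000 = 8.320.
E[T] = exp(μ + σ²/2) = exp(8.320 + 0.5002) = 6770 hours.

E[T] ≈ 6770 hours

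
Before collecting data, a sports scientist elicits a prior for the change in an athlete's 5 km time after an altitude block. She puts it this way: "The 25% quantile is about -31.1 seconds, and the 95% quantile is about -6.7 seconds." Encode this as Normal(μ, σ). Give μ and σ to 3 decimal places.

For Normal(μ,σ), the p-quantile is μ + z_p·σ. Here z_{0.25} = -0.6745, z_{0.95} = 1.645.
So -31.1 = μ − 0.6745σ and -6.7 = μ + 1.645σ.
Subtracting: σ = (-6.7 − -31.1)/(1.645 − (-0.6745)) = 10.520.
Then μ = -31.1 − (-0.6745)·10.520 = -24.004.

μ = -24.004, σ = 10.520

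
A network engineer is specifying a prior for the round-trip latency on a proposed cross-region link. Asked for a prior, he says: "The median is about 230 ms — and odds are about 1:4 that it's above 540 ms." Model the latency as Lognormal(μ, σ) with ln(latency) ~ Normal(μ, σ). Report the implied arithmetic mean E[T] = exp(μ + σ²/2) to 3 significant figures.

If T ~ Lognormal(μ,σ) then ln T ~ Normal(μ,σ), so the p-quantile of ln T is μ + z_p·σ.
ln(230) = 5.438 and ln(540) = 6.292; z_{0.5} = 0, z_{0.8} = 0.8416.
σ = (6.292 − 5.438)/(0.8416 − (0)) = 1.014.
μ = 5.438 − (0)·1.014 = 5.438.
E[T] = exp(μ + σ²/2) = exp(5.438 + 0.5142) = 385 ms.

E[T] ≈ 385 ms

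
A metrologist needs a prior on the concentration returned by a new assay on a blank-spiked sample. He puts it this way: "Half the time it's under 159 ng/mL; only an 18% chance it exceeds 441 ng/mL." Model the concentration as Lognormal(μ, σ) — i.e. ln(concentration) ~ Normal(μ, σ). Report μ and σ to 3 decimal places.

μ ≈ 5.069, σ ≈ 1.114

If T ~ Lognormal(μ,σ) then ln T ~ Normal(μ,σ), so the p-quantile of ln T is μ + z_p·σ.
ln(159) = 5.069 and ln(441) = 6.089; z_{0.5} = 0, z_{0.82} = 0.9154.
σ = (6.089 − 5.069)/(0.9154 − (0)) = 1.114.
μ = 5.069 − (0)·1.114 = 5.069.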